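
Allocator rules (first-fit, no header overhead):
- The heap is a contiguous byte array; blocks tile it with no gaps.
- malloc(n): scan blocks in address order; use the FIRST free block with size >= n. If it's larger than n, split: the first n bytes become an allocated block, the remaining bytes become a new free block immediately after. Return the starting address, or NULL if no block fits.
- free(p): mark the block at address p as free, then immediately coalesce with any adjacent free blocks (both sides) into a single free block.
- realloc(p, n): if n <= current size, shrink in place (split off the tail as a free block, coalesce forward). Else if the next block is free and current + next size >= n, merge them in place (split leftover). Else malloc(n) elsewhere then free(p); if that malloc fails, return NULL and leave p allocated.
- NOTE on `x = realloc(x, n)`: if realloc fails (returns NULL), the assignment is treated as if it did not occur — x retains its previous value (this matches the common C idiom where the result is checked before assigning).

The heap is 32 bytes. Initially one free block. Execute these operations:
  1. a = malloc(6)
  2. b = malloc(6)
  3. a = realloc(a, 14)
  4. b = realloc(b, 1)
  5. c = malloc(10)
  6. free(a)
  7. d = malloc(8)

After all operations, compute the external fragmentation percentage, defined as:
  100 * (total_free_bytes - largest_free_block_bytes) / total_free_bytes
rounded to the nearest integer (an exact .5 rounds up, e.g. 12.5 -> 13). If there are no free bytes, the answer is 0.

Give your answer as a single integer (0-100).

Op 1: a = malloc(6) -> a = 0; heap: [0-5 ALLOC][6-31 FREE]
Op 2: b = malloc(6) -> b = 6; heap: [0-5 ALLOC][6-11 ALLOC][12-31 FREE]
Op 3: a = realloc(a, 14) -> a = 12; heap: [0-5 FREE][6-11 ALLOC][12-25 ALLOC][26-31 FREE]
Op 4: b = realloc(b, 1) -> b = 6; heap: [0-5 FREE][6-6 ALLOC][7-11 FREE][12-25 ALLOC][26-31 FREE]
Op 5: c = malloc(10) -> c = NULL; heap: [0-5 FREE][6-6 ALLOC][7-11 FREE][12-25 ALLOC][26-31 FREE]
Op 6: free(a) -> (freed a); heap: [0-5 FREE][6-6 ALLOC][7-31 FREE]
Op 7: d = malloc(8) -> d = 7; heap: [0-5 FREE][6-6 ALLOC][7-14 ALLOC][15-31 FREE]
Free blocks: [6 17] total_free=23 largest=17 -> 100*(23-17)/23 = 600/23 ≈ 26.087 -> rounds to 26

Answer: 26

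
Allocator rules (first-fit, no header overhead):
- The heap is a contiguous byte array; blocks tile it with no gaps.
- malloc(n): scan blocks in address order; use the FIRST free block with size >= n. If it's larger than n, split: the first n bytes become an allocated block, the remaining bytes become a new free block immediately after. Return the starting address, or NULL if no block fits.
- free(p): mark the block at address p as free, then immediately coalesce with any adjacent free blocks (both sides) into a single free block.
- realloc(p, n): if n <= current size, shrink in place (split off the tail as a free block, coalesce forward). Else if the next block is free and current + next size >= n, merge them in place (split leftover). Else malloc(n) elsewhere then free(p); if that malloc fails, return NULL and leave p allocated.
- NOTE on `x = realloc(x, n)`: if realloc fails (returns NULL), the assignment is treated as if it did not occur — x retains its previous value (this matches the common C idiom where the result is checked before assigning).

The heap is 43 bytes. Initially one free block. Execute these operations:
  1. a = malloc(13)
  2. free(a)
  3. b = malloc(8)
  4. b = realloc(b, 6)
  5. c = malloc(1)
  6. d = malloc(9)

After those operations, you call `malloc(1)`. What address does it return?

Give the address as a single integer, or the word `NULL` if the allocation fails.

Answer: 16

Derivation:
Op 1: a = malloc(13) -> a = 0; heap: [0-12 ALLOC][13-42 FREE]
Op 2: free(a) -> (freed a); heap: [0-42 FREE]
Op 3: b = malloc(8) -> b = 0; heap: [0-7 ALLOC][8-42 FREE]
Op 4: b = realloc(b, 6) -> b = 0; heap: [0-5 ALLOC][6-42 FREE]
Op 5: c = malloc(1) -> c = 6; heap: [0-5 ALLOC][6-6 ALLOC][7-42 FREE]
Op 6: d = malloc(9) -> d = 7; heap: [0-5 ALLOC][6-6 ALLOC][7-15 ALLOC][16-42 FREE]
malloc(1): first-fit scan over [0-5 ALLOC][6-6 ALLOC][7-15 ALLOC][16-42 FREE] -> 16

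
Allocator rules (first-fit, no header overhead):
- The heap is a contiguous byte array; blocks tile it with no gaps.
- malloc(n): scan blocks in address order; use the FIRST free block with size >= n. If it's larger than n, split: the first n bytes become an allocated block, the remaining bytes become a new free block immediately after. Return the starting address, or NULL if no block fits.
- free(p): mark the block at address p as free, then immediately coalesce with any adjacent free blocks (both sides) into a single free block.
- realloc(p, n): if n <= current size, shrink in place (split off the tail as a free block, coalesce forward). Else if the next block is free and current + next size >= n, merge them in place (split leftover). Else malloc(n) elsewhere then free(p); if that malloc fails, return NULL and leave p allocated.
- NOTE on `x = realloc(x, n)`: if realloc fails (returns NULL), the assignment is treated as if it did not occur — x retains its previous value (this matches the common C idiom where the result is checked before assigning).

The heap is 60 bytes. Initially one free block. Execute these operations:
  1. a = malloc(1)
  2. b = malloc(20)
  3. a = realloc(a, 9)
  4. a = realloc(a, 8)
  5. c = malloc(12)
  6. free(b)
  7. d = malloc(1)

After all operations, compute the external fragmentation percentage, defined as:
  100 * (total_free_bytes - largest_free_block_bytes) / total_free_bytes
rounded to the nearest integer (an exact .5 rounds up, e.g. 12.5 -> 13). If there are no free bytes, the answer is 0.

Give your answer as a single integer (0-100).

Op 1: a = malloc(1) -> a = 0; heap: [0-0 ALLOC][1-59 FREE]
Op 2: b = malloc(20) -> b = 1; heap: [0-0 ALLOC][1-20 ALLOC][21-59 FREE]
Op 3: a = realloc(a, 9) -> a = 21; heap: [0-0 FREE][1-20 ALLOC][21-29 ALLOC][30-59 FREE]
Op 4: a = realloc(a, 8) -> a = 21; heap: [0-0 FREE][1-20 ALLOC][21-28 ALLOC][29-59 FREE]
Op 5: c = malloc(12) -> c = 29; heap: [0-0 FREE][1-20 ALLOC][21-28 ALLOC][29-40 ALLOC][41-59 FREE]
Op 6: free(b) -> (freed b); heap: [0-20 FREE][21-28 ALLOC][29-40 ALLOC][41-59 FREE]
Op 7: d = malloc(1) -> d = 0; heap: [0-0 ALLOC][1-20 FREE][21-28 ALLOC][29-40 ALLOC][41-59 FREE]
Free blocks: [20 19] total_free=39 largest=20 -> 100*(39-20)/39 = 1900/39 ≈ 48.718 -> rounds to 49

Answer: 49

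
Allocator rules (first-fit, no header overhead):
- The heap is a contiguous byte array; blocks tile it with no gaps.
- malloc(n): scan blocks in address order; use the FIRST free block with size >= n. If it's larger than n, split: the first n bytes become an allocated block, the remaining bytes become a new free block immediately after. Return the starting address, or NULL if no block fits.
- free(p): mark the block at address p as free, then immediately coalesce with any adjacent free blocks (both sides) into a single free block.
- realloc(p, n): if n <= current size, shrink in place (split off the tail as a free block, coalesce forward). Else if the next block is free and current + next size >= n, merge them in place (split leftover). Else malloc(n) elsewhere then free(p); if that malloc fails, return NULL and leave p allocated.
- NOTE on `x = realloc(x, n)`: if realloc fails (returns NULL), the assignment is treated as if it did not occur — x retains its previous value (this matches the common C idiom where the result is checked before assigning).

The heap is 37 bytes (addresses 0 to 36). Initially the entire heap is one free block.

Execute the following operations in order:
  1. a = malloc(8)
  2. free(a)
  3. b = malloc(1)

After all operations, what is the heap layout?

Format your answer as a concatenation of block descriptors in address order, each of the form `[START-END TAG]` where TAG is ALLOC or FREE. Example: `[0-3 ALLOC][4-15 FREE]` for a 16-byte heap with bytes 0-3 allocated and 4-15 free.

Answer: [0-0 ALLOC][1-36 FREE]

Derivation:
Op 1: a = malloc(8) -> a = 0; heap: [0-7 ALLOC][8-36 FREE]
Op 2: free(a) -> (freed a); heap: [0-36 FREE]
Op 3: b = malloc(1) -> b = 0; heap: [0-0 ALLOC][1-36 FREE]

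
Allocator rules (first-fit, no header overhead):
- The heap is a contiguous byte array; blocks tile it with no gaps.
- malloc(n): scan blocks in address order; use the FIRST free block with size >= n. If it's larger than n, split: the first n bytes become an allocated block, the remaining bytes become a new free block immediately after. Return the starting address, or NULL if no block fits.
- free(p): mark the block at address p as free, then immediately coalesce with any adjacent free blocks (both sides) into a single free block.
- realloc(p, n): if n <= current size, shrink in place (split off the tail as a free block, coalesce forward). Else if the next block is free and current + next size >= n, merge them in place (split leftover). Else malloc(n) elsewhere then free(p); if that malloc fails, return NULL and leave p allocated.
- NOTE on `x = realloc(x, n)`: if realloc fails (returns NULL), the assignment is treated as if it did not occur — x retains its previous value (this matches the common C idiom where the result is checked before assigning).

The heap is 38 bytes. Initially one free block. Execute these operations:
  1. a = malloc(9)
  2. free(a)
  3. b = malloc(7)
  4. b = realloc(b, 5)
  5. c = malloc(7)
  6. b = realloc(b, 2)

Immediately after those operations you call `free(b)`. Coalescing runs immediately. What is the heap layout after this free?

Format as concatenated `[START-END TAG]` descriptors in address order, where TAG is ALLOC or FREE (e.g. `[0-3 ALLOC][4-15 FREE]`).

Op 1: a = malloc(9) -> a = 0; heap: [0-8 ALLOC][9-37 FREE]
Op 2: free(a) -> (freed a); heap: [0-37 FREE]
Op 3: b = malloc(7) -> b = 0; heap: [0-6 ALLOC][7-37 FREE]
Op 4: b = realloc(b, 5) -> b = 0; heap: [0-4 ALLOC][5-37 FREE]
Op 5: c = malloc(7) -> c = 5; heap: [0-4 ALLOC][5-11 ALLOC][12-37 FREE]
Op 6: b = realloc(b, 2) -> b = 0; heap: [0-1 ALLOC][2-4 FREE][5-11 ALLOC][12-37 FREE]
free(b): b = 0 -> block [0-1 ALLOC]; mark free, coalesce with adjacent free neighbors -> [0-4 FREE][5-11 ALLOC][12-37 FREE]

Answer: [0-4 FREE][5-11 ALLOC][12-37 FREE]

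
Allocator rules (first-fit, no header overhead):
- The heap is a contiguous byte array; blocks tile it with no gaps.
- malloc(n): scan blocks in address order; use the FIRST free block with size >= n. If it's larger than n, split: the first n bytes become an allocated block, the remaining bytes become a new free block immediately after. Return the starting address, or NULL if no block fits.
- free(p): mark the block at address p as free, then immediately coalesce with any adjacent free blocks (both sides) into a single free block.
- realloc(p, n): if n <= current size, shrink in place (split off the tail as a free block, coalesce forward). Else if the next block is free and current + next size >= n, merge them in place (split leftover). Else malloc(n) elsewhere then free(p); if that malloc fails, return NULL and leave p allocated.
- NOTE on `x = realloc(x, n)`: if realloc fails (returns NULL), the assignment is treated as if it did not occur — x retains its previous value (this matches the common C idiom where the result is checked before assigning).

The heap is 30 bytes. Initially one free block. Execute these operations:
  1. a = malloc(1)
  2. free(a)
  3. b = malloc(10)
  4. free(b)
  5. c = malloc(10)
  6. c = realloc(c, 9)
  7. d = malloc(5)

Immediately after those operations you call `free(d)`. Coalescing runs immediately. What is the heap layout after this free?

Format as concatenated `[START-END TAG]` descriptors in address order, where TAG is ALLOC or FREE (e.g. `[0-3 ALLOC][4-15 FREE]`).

Answer: [0-8 ALLOC][9-29 FREE]

Derivation:
Op 1: a = malloc(1) -> a = 0; heap: [0-0 ALLOC][1-29 FREE]
Op 2: free(a) -> (freed a); heap: [0-29 FREE]
Op 3: b = malloc(10) -> b = 0; heap: [0-9 ALLOC][10-29 FREE]
Op 4: free(b) -> (freed b); heap: [0-29 FREE]
Op 5: c = malloc(10) -> c = 0; heap: [0-9 ALLOC][10-29 FREE]
Op 6: c = realloc(c, 9) -> c = 0; heap: [0-8 ALLOC][9-29 FREE]
Op 7: d = malloc(5) -> d = 9; heap: [0-8 ALLOC][9-13 ALLOC][14-29 FREE]
free(d): d = 9 -> block [9-13 ALLOC]; mark free, coalesce with adjacent free neighbors -> [0-8 ALLOC][9-29 FREE]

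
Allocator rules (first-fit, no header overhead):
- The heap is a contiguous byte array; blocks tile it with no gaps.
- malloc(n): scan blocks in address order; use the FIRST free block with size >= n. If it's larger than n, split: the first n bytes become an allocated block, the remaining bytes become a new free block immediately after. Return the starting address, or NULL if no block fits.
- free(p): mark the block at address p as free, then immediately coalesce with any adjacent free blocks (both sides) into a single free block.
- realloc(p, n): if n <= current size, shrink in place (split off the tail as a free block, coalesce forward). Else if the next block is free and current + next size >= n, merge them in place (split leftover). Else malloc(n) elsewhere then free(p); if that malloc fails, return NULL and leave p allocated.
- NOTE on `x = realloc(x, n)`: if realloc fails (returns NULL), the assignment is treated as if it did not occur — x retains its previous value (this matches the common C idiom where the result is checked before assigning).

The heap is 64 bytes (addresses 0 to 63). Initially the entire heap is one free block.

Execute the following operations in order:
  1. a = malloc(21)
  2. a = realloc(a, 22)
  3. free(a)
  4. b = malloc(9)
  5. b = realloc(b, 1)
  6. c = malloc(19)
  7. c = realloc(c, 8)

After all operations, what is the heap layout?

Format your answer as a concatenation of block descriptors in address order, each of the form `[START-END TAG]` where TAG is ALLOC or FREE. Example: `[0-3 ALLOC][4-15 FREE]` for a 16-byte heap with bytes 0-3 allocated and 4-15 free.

Answer: [0-0 ALLOC][1-8 ALLOC][9-63 FREE]

Derivation:
Op 1: a = malloc(21) -> a = 0; heap: [0-20 ALLOC][21-63 FREE]
Op 2: a = realloc(a, 22) -> a = 0; heap: [0-21 ALLOC][22-63 FREE]
Op 3: free(a) -> (freed a); heap: [0-63 FREE]
Op 4: b = malloc(9) -> b = 0; heap: [0-8 ALLOC][9-63 FREE]
Op 5: b = realloc(b, 1) -> b = 0; heap: [0-0 ALLOC][1-63 FREE]
Op 6: c = malloc(19) -> c = 1; heap: [0-0 ALLOC][1-19 ALLOC][20-63 FREE]
Op 7: c = realloc(c, 8) -> c = 1; heap: [0-0 ALLOC][1-8 ALLOC][9-63 FREE]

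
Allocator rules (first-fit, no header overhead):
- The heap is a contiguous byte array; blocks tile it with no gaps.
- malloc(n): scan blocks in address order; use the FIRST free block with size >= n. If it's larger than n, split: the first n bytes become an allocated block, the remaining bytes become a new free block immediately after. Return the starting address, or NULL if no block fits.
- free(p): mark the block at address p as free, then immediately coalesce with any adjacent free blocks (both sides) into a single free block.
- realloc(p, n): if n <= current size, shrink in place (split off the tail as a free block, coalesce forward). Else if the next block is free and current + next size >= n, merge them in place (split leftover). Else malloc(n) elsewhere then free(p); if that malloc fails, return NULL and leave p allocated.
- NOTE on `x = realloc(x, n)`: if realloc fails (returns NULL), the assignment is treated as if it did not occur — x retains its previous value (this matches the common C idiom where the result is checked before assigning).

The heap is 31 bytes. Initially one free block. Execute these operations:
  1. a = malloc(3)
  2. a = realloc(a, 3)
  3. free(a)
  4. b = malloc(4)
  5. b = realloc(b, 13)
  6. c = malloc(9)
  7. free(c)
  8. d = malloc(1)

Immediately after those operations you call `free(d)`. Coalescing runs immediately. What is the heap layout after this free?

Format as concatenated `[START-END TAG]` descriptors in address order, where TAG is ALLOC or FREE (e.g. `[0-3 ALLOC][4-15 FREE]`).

Answer: [0-12 ALLOC][13-30 FREE]

Derivation:
Op 1: a = malloc(3) -> a = 0; heap: [0-2 ALLOC][3-30 FREE]
Op 2: a = realloc(a, 3) -> a = 0; heap: [0-2 ALLOC][3-30 FREE]
Op 3: free(a) -> (freed a); heap: [0-30 FREE]
Op 4: b = malloc(4) -> b = 0; heap: [0-3 ALLOC][4-30 FREE]
Op 5: b = realloc(b, 13) -> b = 0; heap: [0-12 ALLOC][13-30 FREE]
Op 6: c = malloc(9) -> c = 13; heap: [0-12 ALLOC][13-21 ALLOC][22-30 FREE]
Op 7: free(c) -> (freed c); heap: [0-12 ALLOC][13-30 FREE]
Op 8: d = malloc(1) -> d = 13; heap: [0-12 ALLOC][13-13 ALLOC][14-30 FREE]
free(d): d = 13 -> block [13-13 ALLOC]; mark free, coalesce with adjacent free neighbors -> [0-12 ALLOC][13-30 FREE]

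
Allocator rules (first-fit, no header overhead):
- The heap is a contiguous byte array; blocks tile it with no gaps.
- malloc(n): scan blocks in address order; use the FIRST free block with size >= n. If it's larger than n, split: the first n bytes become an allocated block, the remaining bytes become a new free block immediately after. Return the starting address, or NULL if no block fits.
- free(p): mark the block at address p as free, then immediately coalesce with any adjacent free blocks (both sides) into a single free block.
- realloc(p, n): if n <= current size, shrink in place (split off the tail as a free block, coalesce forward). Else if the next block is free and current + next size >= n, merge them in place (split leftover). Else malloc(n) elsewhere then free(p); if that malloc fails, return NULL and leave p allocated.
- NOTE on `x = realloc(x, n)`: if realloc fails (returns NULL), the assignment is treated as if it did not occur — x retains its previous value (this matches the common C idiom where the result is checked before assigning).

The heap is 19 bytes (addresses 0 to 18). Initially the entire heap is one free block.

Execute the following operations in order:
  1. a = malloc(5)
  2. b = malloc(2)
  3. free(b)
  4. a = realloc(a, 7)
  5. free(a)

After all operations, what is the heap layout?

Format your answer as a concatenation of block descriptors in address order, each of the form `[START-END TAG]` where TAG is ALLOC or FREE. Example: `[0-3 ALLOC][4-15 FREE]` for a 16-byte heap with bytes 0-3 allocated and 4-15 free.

Op 1: a = malloc(5) -> a = 0; heap: [0-4 ALLOC][5-18 FREE]
Op 2: b = malloc(2) -> b = 5; heap: [0-4 ALLOC][5-6 ALLOC][7-18 FREE]
Op 3: free(b) -> (freed b); heap: [0-4 ALLOC][5-18 FREE]
Op 4: a = realloc(a, 7) -> a = 0; heap: [0-6 ALLOC][7-18 FREE]
Op 5: free(a) -> (freed a); heap: [0-18 FREE]

Answer: [0-18 FREE]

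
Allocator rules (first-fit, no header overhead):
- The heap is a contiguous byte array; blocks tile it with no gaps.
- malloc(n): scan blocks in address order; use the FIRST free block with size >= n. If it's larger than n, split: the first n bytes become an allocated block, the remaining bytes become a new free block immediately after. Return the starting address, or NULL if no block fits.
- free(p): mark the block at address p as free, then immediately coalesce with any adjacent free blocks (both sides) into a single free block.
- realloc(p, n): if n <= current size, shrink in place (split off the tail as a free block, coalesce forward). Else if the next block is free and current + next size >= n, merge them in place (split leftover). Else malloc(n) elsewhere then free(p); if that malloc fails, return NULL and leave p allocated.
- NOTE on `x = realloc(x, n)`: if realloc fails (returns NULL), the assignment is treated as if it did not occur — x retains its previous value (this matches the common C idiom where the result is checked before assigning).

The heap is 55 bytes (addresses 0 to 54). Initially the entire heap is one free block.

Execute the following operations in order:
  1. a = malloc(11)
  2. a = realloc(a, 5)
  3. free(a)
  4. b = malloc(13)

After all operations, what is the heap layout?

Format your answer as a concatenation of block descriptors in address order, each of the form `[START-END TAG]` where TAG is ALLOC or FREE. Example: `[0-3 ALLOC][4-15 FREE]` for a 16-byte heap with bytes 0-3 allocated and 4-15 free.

Op 1: a = malloc(11) -> a = 0; heap: [0-10 ALLOC][11-54 FREE]
Op 2: a = realloc(a, 5) -> a = 0; heap: [0-4 ALLOC][5-54 FREE]
Op 3: free(a) -> (freed a); heap: [0-54 FREE]
Op 4: b = malloc(13) -> b = 0; heap: [0-12 ALLOC][13-54 FREE]

Answer: [0-12 ALLOC][13-54 FREE]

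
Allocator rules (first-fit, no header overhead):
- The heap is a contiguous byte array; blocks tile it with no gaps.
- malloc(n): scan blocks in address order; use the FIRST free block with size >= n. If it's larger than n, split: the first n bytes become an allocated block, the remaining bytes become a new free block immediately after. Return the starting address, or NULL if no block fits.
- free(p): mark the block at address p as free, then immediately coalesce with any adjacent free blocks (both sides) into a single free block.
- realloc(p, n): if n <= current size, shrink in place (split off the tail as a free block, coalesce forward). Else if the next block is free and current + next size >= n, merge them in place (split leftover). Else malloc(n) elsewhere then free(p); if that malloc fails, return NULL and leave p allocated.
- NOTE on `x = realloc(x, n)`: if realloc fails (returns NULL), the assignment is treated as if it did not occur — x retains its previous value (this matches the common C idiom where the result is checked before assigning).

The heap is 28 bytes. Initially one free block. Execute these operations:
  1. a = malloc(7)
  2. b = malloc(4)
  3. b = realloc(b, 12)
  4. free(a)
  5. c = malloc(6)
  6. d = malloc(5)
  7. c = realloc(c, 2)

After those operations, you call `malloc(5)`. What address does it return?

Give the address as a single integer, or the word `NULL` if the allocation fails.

Op 1: a = malloc(7) -> a = 0; heap: [0-6 ALLOC][7-27 FREE]
Op 2: b = malloc(4) -> b = 7; heap: [0-6 ALLOC][7-10 ALLOC][11-27 FREE]
Op 3: b = realloc(b, 12) -> b = 7; heap: [0-6 ALLOC][7-18 ALLOC][19-27 FREE]
Op 4: free(a) -> (freed a); heap: [0-6 FREE][7-18 ALLOC][19-27 FREE]
Op 5: c = malloc(6) -> c = 0; heap: [0-5 ALLOC][6-6 FREE][7-18 ALLOC][19-27 FREE]
Op 6: d = malloc(5) -> d = 19; heap: [0-5 ALLOC][6-6 FREE][7-18 ALLOC][19-23 ALLOC][24-27 FREE]
Op 7: c = realloc(c, 2) -> c = 0; heap: [0-1 ALLOC][2-6 FREE][7-18 ALLOC][19-23 ALLOC][24-27 FREE]
malloc(5): first-fit scan over [0-1 ALLOC][2-6 FREE][7-18 ALLOC][19-23 ALLOC][24-27 FREE] -> 2

Answer: 2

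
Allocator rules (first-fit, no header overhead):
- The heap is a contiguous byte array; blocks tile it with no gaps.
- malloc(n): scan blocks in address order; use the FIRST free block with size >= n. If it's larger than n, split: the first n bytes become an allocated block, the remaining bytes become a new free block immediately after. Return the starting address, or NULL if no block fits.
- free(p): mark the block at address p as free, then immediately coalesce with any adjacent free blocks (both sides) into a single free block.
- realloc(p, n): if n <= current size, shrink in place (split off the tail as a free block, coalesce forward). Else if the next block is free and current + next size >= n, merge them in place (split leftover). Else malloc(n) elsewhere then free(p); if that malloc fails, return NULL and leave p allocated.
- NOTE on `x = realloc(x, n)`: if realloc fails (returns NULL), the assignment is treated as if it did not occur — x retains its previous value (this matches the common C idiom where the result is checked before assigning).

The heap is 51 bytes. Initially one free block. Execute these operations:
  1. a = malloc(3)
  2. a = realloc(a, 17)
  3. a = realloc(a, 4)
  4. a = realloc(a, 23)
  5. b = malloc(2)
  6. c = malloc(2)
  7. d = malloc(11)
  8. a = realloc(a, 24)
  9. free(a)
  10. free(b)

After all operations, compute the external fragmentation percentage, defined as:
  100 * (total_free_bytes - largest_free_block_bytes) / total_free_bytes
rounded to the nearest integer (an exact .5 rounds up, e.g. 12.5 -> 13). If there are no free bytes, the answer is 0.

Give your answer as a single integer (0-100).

Op 1: a = malloc(3) -> a = 0; heap: [0-2 ALLOC][3-50 FREE]
Op 2: a = realloc(a, 17) -> a = 0; heap: [0-16 ALLOC][17-50 FREE]
Op 3: a = realloc(a, 4) -> a = 0; heap: [0-3 ALLOC][4-50 FREE]
Op 4: a = realloc(a, 23) -> a = 0; heap: [0-22 ALLOC][23-50 FREE]
Op 5: b = malloc(2) -> b = 23; heap: [0-22 ALLOC][23-24 ALLOC][25-50 FREE]
Op 6: c = malloc(2) -> c = 25; heap: [0-22 ALLOC][23-24 ALLOC][25-26 ALLOC][27-50 FREE]
Op 7: d = malloc(11) -> d = 27; heap: [0-22 ALLOC][23-24 ALLOC][25-26 ALLOC][27-37 ALLOC][38-50 FREE]
Op 8: a = realloc(a, 24) -> NULL (a unchanged); heap: [0-22 ALLOC][23-24 ALLOC][25-26 ALLOC][27-37 ALLOC][38-50 FREE]
Op 9: free(a) -> (freed a); heap: [0-22 FREE][23-24 ALLOC][25-26 ALLOC][27-37 ALLOC][38-50 FREE]
Op 10: free(b) -> (freed b); heap: [0-24 FREE][25-26 ALLOC][27-37 ALLOC][38-50 FREE]
Free blocks: [25 13] total_free=38 largest=25 -> 100*(38-25)/38 = 1300/38 ≈ 34.211 -> rounds to 34

Answer: 34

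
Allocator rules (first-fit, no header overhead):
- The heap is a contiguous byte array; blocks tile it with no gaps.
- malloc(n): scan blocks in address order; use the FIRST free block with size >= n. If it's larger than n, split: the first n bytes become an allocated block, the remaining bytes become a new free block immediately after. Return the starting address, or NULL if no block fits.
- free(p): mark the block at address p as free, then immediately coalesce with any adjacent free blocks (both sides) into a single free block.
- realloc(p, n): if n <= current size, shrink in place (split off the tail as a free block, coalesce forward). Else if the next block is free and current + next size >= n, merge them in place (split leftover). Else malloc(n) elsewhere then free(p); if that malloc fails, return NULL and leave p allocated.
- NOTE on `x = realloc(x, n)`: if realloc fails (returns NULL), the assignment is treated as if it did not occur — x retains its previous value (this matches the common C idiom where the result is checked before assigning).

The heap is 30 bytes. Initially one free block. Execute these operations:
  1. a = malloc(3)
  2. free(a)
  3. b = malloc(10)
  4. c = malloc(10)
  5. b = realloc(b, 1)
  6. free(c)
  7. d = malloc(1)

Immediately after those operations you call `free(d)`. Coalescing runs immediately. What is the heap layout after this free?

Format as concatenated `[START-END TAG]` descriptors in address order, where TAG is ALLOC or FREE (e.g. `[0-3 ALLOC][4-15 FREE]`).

Op 1: a = malloc(3) -> a = 0; heap: [0-2 ALLOC][3-29 FREE]
Op 2: free(a) -> (freed a); heap: [0-29 FREE]
Op 3: b = malloc(10) -> b = 0; heap: [0-9 ALLOC][10-29 FREE]
Op 4: c = malloc(10) -> c = 10; heap: [0-9 ALLOC][10-19 ALLOC][20-29 FREE]
Op 5: b = realloc(b, 1) -> b = 0; heap: [0-0 ALLOC][1-9 FREE][10-19 ALLOC][20-29 FREE]
Op 6: free(c) -> (freed c); heap: [0-0 ALLOC][1-29 FREE]
Op 7: d = malloc(1) -> d = 1; heap: [0-0 ALLOC][1-1 ALLOC][2-29 FREE]
free(d): d = 1 -> block [1-1 ALLOC]; mark free, coalesce with adjacent free neighbors -> [0-0 ALLOC][1-29 FREE]

Answer: [0-0 ALLOC][1-29 FREE]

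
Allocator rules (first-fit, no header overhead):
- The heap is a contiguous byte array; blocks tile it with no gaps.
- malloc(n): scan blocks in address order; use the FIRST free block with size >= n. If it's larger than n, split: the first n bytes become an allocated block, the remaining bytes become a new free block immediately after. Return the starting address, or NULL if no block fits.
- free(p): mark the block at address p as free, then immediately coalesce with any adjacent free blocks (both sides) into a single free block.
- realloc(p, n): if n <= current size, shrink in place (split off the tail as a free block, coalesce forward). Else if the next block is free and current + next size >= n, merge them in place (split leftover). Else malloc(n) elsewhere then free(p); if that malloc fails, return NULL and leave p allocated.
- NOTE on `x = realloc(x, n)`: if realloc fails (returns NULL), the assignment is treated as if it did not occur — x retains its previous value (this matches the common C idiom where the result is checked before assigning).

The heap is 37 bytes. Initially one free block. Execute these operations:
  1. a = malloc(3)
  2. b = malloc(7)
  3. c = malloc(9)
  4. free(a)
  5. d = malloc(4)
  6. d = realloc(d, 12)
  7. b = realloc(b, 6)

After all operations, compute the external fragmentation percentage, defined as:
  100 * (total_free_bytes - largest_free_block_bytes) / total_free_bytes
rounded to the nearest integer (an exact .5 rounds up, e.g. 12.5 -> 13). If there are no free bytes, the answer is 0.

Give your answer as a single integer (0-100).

Op 1: a = malloc(3) -> a = 0; heap: [0-2 ALLOC][3-36 FREE]
Op 2: b = malloc(7) -> b = 3; heap: [0-2 ALLOC][3-9 ALLOC][10-36 FREE]
Op 3: c = malloc(9) -> c = 10; heap: [0-2 ALLOC][3-9 ALLOC][10-18 ALLOC][19-36 FREE]
Op 4: free(a) -> (freed a); heap: [0-2 FREE][3-9 ALLOC][10-18 ALLOC][19-36 FREE]
Op 5: d = malloc(4) -> d = 19; heap: [0-2 FREE][3-9 ALLOC][10-18 ALLOC][19-22 ALLOC][23-36 FREE]
Op 6: d = realloc(d, 12) -> d = 19; heap: [0-2 FREE][3-9 ALLOC][10-18 ALLOC][19-30 ALLOC][31-36 FREE]
Op 7: b = realloc(b, 6) -> b = 3; heap: [0-2 FREE][3-8 ALLOC][9-9 FREE][10-18 ALLOC][19-30 ALLOC][31-36 FREE]
Free blocks: [3 1 6] total_free=10 largest=6 -> 100*(10-6)/10 = 400/10 = 40

Answer: 40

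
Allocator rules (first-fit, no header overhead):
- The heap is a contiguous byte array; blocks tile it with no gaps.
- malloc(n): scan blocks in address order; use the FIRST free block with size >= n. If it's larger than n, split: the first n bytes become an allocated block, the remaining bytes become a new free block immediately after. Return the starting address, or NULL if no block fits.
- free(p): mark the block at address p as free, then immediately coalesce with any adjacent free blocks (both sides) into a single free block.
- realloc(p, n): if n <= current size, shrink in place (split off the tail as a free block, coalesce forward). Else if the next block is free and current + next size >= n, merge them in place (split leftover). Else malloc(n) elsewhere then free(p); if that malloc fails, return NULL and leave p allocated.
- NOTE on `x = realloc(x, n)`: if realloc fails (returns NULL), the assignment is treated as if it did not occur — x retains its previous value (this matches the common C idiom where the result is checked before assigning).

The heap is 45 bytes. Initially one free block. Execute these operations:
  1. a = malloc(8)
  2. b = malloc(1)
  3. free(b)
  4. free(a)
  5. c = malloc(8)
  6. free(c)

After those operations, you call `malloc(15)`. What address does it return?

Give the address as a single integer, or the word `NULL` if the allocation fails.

Answer: 0

Derivation:
Op 1: a = malloc(8) -> a = 0; heap: [0-7 ALLOC][8-44 FREE]
Op 2: b = malloc(1) -> b = 8; heap: [0-7 ALLOC][8-8 ALLOC][9-44 FREE]
Op 3: free(b) -> (freed b); heap: [0-7 ALLOC][8-44 FREE]
Op 4: free(a) -> (freed a); heap: [0-44 FREE]
Op 5: c = malloc(8) -> c = 0; heap: [0-7 ALLOC][8-44 FREE]
Op 6: free(c) -> (freed c); heap: [0-44 FREE]
malloc(15): first-fit scan over [0-44 FREE] -> 0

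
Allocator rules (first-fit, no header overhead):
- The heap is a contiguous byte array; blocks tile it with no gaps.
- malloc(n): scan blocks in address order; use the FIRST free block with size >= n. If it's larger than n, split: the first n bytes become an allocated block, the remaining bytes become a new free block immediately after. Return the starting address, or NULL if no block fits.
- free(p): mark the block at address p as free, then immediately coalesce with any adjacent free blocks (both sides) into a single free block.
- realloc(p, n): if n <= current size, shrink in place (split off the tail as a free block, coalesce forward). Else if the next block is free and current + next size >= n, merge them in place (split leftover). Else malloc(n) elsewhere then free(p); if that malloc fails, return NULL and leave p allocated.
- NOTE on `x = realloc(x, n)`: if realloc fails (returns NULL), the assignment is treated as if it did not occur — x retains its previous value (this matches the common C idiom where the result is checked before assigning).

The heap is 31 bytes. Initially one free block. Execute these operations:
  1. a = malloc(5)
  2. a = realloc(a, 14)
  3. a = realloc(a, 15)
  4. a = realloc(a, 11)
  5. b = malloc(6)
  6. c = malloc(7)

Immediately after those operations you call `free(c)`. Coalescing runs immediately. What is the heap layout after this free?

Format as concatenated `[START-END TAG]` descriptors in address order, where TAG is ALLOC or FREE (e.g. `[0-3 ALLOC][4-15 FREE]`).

Op 1: a = malloc(5) -> a = 0; heap: [0-4 ALLOC][5-30 FREE]
Op 2: a = realloc(a, 14) -> a = 0; heap: [0-13 ALLOC][14-30 FREE]
Op 3: a = realloc(a, 15) -> a = 0; heap: [0-14 ALLOC][15-30 FREE]
Op 4: a = realloc(a, 11) -> a = 0; heap: [0-10 ALLOC][11-30 FREE]
Op 5: b = malloc(6) -> b = 11; heap: [0-10 ALLOC][11-16 ALLOC][17-30 FREE]
Op 6: c = malloc(7) -> c = 17; heap: [0-10 ALLOC][11-16 ALLOC][17-23 ALLOC][24-30 FREE]
free(c): c = 17 -> block [17-23 ALLOC]; mark free, coalesce with adjacent free neighbors -> [0-10 ALLOC][11-16 ALLOC][17-30 FREE]

Answer: [0-10 ALLOC][11-16 ALLOC][17-30 FREE]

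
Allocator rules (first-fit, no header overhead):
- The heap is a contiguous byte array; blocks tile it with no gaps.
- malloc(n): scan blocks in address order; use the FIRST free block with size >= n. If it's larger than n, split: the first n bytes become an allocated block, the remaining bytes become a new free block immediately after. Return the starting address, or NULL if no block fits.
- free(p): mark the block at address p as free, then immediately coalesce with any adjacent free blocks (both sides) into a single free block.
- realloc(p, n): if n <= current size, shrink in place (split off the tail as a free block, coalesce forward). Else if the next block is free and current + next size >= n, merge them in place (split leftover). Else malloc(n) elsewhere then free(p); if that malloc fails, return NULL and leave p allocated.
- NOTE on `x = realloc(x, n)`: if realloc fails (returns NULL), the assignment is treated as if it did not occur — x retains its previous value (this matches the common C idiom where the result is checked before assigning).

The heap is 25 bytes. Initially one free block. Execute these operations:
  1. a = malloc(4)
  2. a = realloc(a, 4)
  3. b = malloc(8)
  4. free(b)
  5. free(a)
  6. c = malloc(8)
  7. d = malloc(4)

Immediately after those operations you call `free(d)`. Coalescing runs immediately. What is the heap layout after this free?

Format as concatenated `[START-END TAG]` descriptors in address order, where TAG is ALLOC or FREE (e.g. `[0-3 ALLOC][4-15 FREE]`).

Answer: [0-7 ALLOC][8-24 FREE]

Derivation:
Op 1: a = malloc(4) -> a = 0; heap: [0-3 ALLOC][4-24 FREE]
Op 2: a = realloc(a, 4) -> a = 0; heap: [0-3 ALLOC][4-24 FREE]
Op 3: b = malloc(8) -> b = 4; heap: [0-3 ALLOC][4-11 ALLOC][12-24 FREE]
Op 4: free(b) -> (freed b); heap: [0-3 ALLOC][4-24 FREE]
Op 5: free(a) -> (freed a); heap: [0-24 FREE]
Op 6: c = malloc(8) -> c = 0; heap: [0-7 ALLOC][8-24 FREE]
Op 7: d = malloc(4) -> d = 8; heap: [0-7 ALLOC][8-11 ALLOC][12-24 FREE]
free(d): d = 8 -> block [8-11 ALLOC]; mark free, coalesce with adjacent free neighbors -> [0-7 ALLOC][8-24 FREE]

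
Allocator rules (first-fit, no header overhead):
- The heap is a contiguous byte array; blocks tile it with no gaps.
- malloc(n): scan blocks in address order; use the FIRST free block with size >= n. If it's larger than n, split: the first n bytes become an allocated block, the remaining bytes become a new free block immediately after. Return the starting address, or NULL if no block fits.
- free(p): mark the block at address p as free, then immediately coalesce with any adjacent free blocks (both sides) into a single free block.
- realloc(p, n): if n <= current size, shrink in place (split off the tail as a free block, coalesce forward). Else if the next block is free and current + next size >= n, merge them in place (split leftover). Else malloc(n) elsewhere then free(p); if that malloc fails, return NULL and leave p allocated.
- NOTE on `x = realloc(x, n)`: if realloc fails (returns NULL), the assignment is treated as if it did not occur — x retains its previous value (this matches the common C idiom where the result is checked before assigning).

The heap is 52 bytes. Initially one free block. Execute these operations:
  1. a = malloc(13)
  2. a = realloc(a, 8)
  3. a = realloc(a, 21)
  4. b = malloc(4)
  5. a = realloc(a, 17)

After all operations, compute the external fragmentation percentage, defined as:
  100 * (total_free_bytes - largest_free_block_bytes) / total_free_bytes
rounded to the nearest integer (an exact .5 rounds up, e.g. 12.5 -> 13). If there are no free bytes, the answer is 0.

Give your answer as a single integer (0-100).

Op 1: a = malloc(13) -> a = 0; heap: [0-12 ALLOC][13-51 FREE]
Op 2: a = realloc(a, 8) -> a = 0; heap: [0-7 ALLOC][8-51 FREE]
Op 3: a = realloc(a, 21) -> a = 0; heap: [0-20 ALLOC][21-51 FREE]
Op 4: b = malloc(4) -> b = 21; heap: [0-20 ALLOC][21-24 ALLOC][25-51 FREE]
Op 5: a = realloc(a, 17) -> a = 0; heap: [0-16 ALLOC][17-20 FREE][21-24 ALLOC][25-51 FREE]
Free blocks: [4 27] total_free=31 largest=27 -> 100*(31-27)/31 = 400/31 ≈ 12.903 -> rounds to 13

Answer: 13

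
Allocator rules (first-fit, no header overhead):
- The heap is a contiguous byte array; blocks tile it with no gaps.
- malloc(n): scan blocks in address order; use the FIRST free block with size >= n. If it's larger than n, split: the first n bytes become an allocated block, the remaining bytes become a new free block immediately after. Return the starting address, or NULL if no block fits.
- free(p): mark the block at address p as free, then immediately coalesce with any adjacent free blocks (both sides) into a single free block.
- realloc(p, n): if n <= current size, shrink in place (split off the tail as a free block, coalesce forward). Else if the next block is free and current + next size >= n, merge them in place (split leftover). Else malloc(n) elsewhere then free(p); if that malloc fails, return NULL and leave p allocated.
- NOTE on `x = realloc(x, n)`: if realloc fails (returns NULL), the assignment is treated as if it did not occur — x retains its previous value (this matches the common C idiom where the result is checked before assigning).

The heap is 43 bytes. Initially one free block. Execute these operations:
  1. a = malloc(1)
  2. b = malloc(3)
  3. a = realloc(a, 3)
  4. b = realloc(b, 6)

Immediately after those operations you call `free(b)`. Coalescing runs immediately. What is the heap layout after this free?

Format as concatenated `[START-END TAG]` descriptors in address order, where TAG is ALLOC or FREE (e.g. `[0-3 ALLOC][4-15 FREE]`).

Answer: [0-3 FREE][4-6 ALLOC][7-42 FREE]

Derivation:
Op 1: a = malloc(1) -> a = 0; heap: [0-0 ALLOC][1-42 FREE]
Op 2: b = malloc(3) -> b = 1; heap: [0-0 ALLOC][1-3 ALLOC][4-42 FREE]
Op 3: a = realloc(a, 3) -> a = 4; heap: [0-0 FREE][1-3 ALLOC][4-6 ALLOC][7-42 FREE]
Op 4: b = realloc(b, 6) -> b = 7; heap: [0-3 FREE][4-6 ALLOC][7-12 ALLOC][13-42 FREE]
free(b): b = 7 -> block [7-12 ALLOC]; mark free, coalesce with adjacent free neighbors -> [0-3 FREE][4-6 ALLOC][7-42 FREE]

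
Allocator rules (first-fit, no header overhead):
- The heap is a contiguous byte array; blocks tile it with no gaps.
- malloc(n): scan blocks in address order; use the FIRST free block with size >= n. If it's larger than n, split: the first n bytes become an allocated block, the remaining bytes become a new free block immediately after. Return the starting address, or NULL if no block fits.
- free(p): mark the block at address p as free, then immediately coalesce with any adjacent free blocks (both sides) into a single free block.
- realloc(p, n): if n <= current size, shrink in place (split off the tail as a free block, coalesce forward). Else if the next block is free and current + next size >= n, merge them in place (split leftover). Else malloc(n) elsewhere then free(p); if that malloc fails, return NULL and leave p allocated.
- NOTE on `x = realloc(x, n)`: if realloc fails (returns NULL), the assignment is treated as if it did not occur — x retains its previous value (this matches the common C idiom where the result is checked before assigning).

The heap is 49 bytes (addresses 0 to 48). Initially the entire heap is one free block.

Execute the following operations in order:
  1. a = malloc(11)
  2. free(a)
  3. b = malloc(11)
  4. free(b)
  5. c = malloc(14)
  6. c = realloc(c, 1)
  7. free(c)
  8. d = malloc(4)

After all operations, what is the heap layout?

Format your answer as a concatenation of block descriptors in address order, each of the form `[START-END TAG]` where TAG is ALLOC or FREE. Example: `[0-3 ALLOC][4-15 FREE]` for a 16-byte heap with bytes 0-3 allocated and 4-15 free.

Answer: [0-3 ALLOC][4-48 FREE]

Derivation:
Op 1: a = malloc(11) -> a = 0; heap: [0-10 ALLOC][11-48 FREE]
Op 2: free(a) -> (freed a); heap: [0-48 FREE]
Op 3: b = malloc(11) -> b = 0; heap: [0-10 ALLOC][11-48 FREE]
Op 4: free(b) -> (freed b); heap: [0-48 FREE]
Op 5: c = malloc(14) -> c = 0; heap: [0-13 ALLOC][14-48 FREE]
Op 6: c = realloc(c, 1) -> c = 0; heap: [0-0 ALLOC][1-48 FREE]
Op 7: free(c) -> (freed c); heap: [0-48 FREE]
Op 8: d = malloc(4) -> d = 0; heap: [0-3 ALLOC][4-48 FREE]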